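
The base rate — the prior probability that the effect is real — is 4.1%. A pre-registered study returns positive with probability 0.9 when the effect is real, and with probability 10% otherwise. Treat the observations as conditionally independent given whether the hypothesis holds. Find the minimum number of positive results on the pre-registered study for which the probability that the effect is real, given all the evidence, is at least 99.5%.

4

Prior odds = 0.041/0.959 = 41/959.
Likelihood ratio of a positive result = 0.9/0.1 = 9.
Target posterior odds = 0.995/0.005 = 199.
Require 9ⁿ ≥ 199 ÷ (41/959) = 190841/41.
9³ = 729 falls short of 190841/41 but 9⁴ = 6561 reaches it, so n = 4.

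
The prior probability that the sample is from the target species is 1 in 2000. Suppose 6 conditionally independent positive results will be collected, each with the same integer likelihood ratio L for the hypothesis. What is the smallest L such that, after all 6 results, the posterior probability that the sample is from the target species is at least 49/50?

Prior odds = 0.0005/0.9995 = 1/1999.
Target odds = 0.98/0.02 = 49.
Need L⁶ ≥ 49 ÷ (1/1999) = 97951.
6⁶ = 46656 < 97951 ≤ 117649 = 7⁶, so L = 7.

7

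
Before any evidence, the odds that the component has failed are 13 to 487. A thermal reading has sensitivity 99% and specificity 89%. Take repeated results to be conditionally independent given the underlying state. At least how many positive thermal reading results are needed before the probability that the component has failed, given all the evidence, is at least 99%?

4

Prior odds = 13/487.
False-positive rate = 1 − 0.89 = 0.11; likelihood ratio of a positive = 0.99/0.11 = 9.
Target odds: 0.99 ÷ 0.01 = 99.
Require 9ⁿ ≥ 99 ÷ (13/487) = 48213/13.
9³ = 729 falls short of 48213/13 but 9⁴ = 6561 reaches it, so n = 4.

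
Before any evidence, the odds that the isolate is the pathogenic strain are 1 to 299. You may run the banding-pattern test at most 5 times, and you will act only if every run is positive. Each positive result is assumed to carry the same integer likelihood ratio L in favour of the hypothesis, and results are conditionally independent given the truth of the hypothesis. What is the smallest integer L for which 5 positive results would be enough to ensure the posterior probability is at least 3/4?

Prior odds = 1/299.
Target odds = 0.75/0.25 = 3.
Need L⁵ ≥ 3 ÷ (1/299) = 897.
3⁵ = 243 < 897 ≤ 1024 = 4⁵, so L = 4.

4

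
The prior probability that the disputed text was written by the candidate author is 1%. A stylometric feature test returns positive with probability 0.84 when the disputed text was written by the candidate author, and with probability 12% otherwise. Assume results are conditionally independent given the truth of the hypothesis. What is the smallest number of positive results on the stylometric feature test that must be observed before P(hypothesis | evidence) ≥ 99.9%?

6

Prior odds: 0.01 ÷ 0.99 = 1/99.
Likelihood ratio of a positive result = 0.84/0.12 = 7.
Target odds: 0.999 ÷ 0.001 = 999.
Need (1/99) × 7ⁿ ≥ 999, i.e. 7ⁿ ≥ 98901.
7⁵ = 16807 falls short of 98901 but 7⁶ = 117649 reaches it, so n = 6.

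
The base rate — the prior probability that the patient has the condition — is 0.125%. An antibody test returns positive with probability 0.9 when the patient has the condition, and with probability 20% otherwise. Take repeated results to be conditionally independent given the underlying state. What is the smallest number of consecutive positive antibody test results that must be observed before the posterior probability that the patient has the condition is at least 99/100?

8

Prior odds: 0.00125 ÷ 0.99875 = 1/799.
Likelihood ratio of a positive result = 0.9/0.2 = 4.5.
Target odds: 0.99 ÷ 0.01 = 99.
Need (1/799) × 4.5ⁿ ≥ 99, i.e. 4.5ⁿ ≥ 79101.
4.5⁷ = 4782969/128 falls short of 79101 but 4.5⁸ = 43046721/256 reaches it, so n = 8.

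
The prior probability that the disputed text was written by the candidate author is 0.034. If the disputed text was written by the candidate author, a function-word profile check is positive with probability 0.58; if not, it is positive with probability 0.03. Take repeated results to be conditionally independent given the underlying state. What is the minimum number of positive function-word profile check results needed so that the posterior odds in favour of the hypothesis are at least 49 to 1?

3

Prior odds = 0.034/0.966 = 17/483.
Likelihood ratio of a positive = 0.58/0.03 = 58/3.
Target odds = 49.
Require (58/3)ⁿ ≥ 49 ÷ (17/483) = 23667/17.
(58/3)² = 3364/9 falls short of 23667/17 but (58/3)³ = 195112/27 reaches it, so n = 3.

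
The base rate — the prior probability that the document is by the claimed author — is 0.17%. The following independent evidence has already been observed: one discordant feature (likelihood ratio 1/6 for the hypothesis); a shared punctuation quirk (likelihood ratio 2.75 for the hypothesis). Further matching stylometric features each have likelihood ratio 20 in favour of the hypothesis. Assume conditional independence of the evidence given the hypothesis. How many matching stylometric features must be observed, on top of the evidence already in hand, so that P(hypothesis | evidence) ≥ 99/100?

4

Prior odds = 0.0017/0.9983 = 17/9983.
Combined Bayes factor of the evidence already in hand = (1/6) × 2.75 = 11/24.
Odds after that evidence = (17/9983) × 11/24 = 187/239592.
Target odds = 0.99/0.01 = 99.
Need 20ⁿ ≥ 99 ÷ (187/239592) = 2156328/17.
20³ = 8000 falls short of 2156328/17 but 20⁴ = 160000 reaches it, so n = 4.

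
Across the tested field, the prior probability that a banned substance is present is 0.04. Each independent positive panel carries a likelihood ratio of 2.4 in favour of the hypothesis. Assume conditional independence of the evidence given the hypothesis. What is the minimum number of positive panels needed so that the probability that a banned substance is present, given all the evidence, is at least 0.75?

5

Prior odds: 0.04 ÷ 0.96 = 1/24.
Likelihood ratio per positive panel = 2.4.
Target posterior odds = 0.75/0.25 = 3.
Need (1/24) × 2.4ⁿ ≥ 3, i.e. 2.4ⁿ ≥ 72.
2.4⁴ = 33.1776 falls short of 72 but 2.4⁵ = 79.62624 reaches it, so n = 5.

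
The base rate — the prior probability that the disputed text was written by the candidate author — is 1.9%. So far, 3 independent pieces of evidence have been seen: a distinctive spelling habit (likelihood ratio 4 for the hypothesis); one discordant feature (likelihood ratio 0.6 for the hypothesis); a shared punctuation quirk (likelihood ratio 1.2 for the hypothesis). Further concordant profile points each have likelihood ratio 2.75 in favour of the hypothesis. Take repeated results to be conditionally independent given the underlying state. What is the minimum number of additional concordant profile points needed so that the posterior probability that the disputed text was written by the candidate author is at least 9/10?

6

Prior odds = 0.019/0.981 = 19/981.
Combined Bayes factor of the evidence already in hand = 4 × 0.6 × 1.2 = 2.88.
Odds after that evidence = (19/981) × 2.88 = 152/2725.
Target odds = 0.9/0.1 = 9.
Need 2.75ⁿ ≥ 9 ÷ (152/2725) = 24525/152.
2.75⁵ = 161051/1024 falls short of 24525/152 but 2.75⁶ = 1771561/4096 reaches it, so n = 6.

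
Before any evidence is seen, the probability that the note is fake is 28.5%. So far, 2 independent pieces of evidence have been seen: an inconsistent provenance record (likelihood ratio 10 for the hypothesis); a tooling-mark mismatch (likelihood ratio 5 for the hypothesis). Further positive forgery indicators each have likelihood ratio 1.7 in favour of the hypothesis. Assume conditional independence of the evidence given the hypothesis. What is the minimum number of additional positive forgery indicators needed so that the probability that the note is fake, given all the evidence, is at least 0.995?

5

Prior odds = 0.285/0.715 = 57/143.
Combined Bayes factor of the evidence already in hand = 10 × 5 = 50.
Odds after that evidence = (57/143) × 50 = 2850/143.
Target odds = 0.995/0.005 = 199.
Need 1.7ⁿ ≥ 199 ÷ (2850/143) = 28457/2850.
1.7⁴ = 8.3521 falls short of 28457/2850 but 1.7⁵ = 1419857/100000 reaches it, so n = 5.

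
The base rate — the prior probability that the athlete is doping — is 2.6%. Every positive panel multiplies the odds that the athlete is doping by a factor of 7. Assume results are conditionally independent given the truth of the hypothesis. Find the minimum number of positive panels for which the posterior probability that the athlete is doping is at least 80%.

3

Prior odds: 0.026 ÷ 0.974 = 13/487.
Likelihood ratio per positive panel = 7.
Target posterior odds = 0.8/0.2 = 4.
Require 7ⁿ ≥ 4 ÷ (13/487) = 1948/13.
7² = 49 falls short of 1948/13 but 7³ = 343 reaches it, so n = 3.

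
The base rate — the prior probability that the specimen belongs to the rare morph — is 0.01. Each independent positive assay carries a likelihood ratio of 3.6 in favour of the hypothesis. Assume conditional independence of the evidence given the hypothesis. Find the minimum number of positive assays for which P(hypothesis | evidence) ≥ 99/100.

Prior odds = 0.01/0.99 = 1/99.
Likelihood ratio per positive assay = 3.6.
Target odds: 0.99 ÷ 0.01 = 99.
Require 3.6ⁿ ≥ 99 ÷ (1/99) = 9801.
3.6⁷ = 612220032/78125 falls short of 9801 but 3.6⁸ ≈28211.1 reaches it, so n = 8.

8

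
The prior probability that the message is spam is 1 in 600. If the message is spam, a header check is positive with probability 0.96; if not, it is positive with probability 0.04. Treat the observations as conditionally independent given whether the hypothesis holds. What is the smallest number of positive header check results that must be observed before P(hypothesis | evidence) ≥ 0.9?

Prior odds = (1/600)/(599/600) = 1/599.
Likelihood ratio of a positive = 0.96/0.04 = 24.
Target odds: 0.9 ÷ 0.1 = 9.
Require 24ⁿ ≥ 9 ÷ (1/599) = 5391.
24² = 576 falls short of 5391 but 24³ = 13824 reaches it, so n = 3.

3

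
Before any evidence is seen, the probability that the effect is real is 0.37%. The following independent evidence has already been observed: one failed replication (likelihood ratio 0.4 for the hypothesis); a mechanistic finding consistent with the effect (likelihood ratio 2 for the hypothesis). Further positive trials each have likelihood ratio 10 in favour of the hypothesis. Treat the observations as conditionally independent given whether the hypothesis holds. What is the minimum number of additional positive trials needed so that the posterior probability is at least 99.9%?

Prior odds = 0.0037/0.9963 = 37/9963.
Combined Bayes factor of the evidence already in hand = 0.4 × 2 = 0.8.
Odds after that evidence = (37/9963) × 0.8 = 148/49815.
Target odds = 0.999/0.001 = 999.
Need 10ⁿ ≥ 999 ÷ (148/49815) = 336251.25.
10⁵ = 100000 falls short of 336251.25 but 10⁶ = 1000000 reaches it, so n = 6.

6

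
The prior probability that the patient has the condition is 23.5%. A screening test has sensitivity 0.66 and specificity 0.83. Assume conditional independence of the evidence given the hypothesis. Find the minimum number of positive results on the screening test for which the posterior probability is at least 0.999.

Prior odds = 0.235/0.765 = 47/153.
False-positive rate = 1 − 0.83 = 0.17; likelihood ratio of a positive = 0.66/0.17 = 66/17.
Target odds: 0.999 ÷ 0.001 = 999.
Require (66/17)ⁿ ≥ 999 ÷ (47/153) = 152847/47.
(66/17)⁵ ≈882.013 falls short of 152847/47 but (66/17)⁶ ≈3424.29 reaches it, so n = 6.

6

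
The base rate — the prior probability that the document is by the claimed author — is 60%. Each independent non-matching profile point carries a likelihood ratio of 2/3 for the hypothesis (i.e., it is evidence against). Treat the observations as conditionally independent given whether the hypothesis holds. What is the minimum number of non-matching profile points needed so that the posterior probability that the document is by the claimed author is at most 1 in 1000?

19

Prior odds = 0.6/0.4 = 1.5.
Likelihood ratio per non-matching profile point = 2/3.
Target posterior odds = 0.001/0.999 = 1/999.
Require (2/3)ⁿ ≤ 1/999 ÷ 1.5 = 2/2997.
(2/3)¹⁸ = 262144/387420489 is still above 2/2997 but (2/3)¹⁹ ≈0.000451093 is at or below it, so n = 19.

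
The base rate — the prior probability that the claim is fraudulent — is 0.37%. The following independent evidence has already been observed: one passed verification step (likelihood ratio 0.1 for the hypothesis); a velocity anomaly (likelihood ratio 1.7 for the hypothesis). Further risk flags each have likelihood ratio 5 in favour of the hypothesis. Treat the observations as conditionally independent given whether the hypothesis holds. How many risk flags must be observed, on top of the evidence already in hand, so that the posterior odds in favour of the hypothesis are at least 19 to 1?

Prior odds = 0.0037/0.9963 = 37/9963.
Combined Bayes factor of the evidence already in hand = 0.1 × 1.7 = 0.17.
Odds after that evidence = (37/9963) × 0.17 = 629/996300.
Target odds = 19.
Need 5ⁿ ≥ 19 ÷ (629/996300) = 18929700/629.
5⁶ = 15625 falls short of 18929700/629 but 5⁷ = 78125 reaches it, so n = 7.

7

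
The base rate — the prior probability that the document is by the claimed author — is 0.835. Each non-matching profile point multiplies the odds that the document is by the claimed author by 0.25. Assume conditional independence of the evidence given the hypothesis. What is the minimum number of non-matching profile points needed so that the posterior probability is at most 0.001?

7

Prior odds: 0.835 ÷ 0.165 = 167/33.
Likelihood ratio per non-matching profile point = 0.25.
Target odds: 0.001 ÷ 0.999 = 1/999.
Need (167/33) × 0.25ⁿ ≤ 1/999, i.e. 0.25ⁿ ≤ 11/55611.
0.25⁶ = 1/4096 is still above 11/55611 but 0.25⁷ = 1/16384 is at or below it, so n = 7.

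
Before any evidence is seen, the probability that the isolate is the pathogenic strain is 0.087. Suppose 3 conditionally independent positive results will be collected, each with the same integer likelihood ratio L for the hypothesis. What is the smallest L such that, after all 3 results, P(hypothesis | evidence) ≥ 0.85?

Prior odds = 0.087/0.913 = 87/913.
Target odds = 0.85/0.15 = 17/3.
Need L³ ≥ 17/3 ÷ (87/913) = 15521/261.
3³ = 27 < 15521/261 ≤ 64 = 4³, so L = 4.

4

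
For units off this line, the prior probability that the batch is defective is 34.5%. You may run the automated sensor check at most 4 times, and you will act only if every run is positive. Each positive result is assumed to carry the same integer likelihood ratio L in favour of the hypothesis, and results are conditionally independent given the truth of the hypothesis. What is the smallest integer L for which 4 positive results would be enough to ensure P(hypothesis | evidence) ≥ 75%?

2

Prior odds = 0.345/0.655 = 69/131.
Target odds = 0.75/0.25 = 3.
Need L⁴ ≥ 3 ÷ (69/131) = 131/23.
1⁴ = 1 < 131/23 ≤ 16 = 2⁴, so L = 2.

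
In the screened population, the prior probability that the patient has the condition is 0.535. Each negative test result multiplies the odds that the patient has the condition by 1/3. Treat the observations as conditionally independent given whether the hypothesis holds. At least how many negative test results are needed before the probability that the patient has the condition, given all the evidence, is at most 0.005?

Prior odds = 0.535/0.465 = 107/93.
Likelihood ratio per negative test result = 1/3.
Target posterior odds = 0.005/0.995 = 1/199.
Require (1/3)ⁿ ≤ 1/199 ÷ (107/93) = 93/21293.
(1/3)⁴ = 1/81 is still above 93/21293 but (1/3)⁵ = 1/243 is at or below it, so n = 5.

5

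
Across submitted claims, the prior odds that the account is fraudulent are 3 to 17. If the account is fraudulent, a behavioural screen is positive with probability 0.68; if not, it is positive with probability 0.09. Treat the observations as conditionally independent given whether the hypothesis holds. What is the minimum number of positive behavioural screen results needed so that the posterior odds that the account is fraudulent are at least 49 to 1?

3

Prior odds = 3/17.
Likelihood ratio of a positive = 0.68/0.09 = 68/9.
Target odds = 49.
Require (68/9)ⁿ ≥ 49 ÷ (3/17) = 833/3.
(68/9)² = 4624/81 falls short of 833/3 but (68/9)³ = 314432/729 reaches it, so n = 3.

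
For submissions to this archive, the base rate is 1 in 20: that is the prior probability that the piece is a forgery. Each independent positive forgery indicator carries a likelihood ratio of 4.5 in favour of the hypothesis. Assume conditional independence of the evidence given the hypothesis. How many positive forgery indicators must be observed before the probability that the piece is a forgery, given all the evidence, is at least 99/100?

6

Prior odds: 0.05 ÷ 0.95 = 1/19.
Likelihood ratio per positive forgery indicator = 4.5.
Target posterior odds = 0.99/0.01 = 99.
Need (1/19) × 4.5ⁿ ≥ 99, i.e. 4.5ⁿ ≥ 1881.
4.5⁵ = 1845.28125 falls short of 1881 but 4.5⁶ = 8303.765625 reaches it, so n = 6.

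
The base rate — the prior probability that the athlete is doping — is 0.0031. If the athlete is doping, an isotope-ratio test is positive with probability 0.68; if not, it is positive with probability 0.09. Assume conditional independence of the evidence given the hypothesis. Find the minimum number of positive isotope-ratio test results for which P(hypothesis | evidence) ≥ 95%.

5

Prior odds: 0.0031 ÷ 0.9969 = 31/9969.
Likelihood ratio of a positive = 0.68/0.09 = 68/9.
Target posterior odds = 0.95/0.05 = 19.
Require (68/9)ⁿ ≥ 19 ÷ (31/9969) = 189411/31.
(68/9)⁴ = 21381376/6561 falls short of 189411/31 but (68/9)⁵ ≈24622.5 reaches it, so n = 5.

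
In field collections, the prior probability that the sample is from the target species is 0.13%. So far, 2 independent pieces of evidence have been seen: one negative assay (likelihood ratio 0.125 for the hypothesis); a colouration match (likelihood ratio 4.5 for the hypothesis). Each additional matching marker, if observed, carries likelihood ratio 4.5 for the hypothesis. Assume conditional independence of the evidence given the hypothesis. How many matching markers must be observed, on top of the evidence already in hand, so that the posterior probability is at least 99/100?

Prior odds = 0.0013/0.9987 = 13/9987.
Combined Bayes factor of the evidence already in hand = 0.125 × 4.5 = 0.5625.
Odds after that evidence = (13/9987) × 0.5625 = 39/53264.
Target odds = 0.99/0.01 = 99.
Need 4.5ⁿ ≥ 99 ÷ (39/53264) = 1757712/13.
4.5⁷ = 4782969/128 falls short of 1757712/13 but 4.5⁸ = 43046721/256 reaches it, so n = 8.

8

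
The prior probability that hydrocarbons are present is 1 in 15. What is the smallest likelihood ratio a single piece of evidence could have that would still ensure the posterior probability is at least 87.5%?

Prior odds = (1/15)/(14/15) = 1/14.
Target odds = 0.875/0.125 = 7.
Required Bayes factor = 7 ÷ (1/14) = 98.

98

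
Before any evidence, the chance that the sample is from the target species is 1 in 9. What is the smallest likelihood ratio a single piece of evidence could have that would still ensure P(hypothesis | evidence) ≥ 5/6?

40

Prior odds = (1/9)/(8/9) = 0.125.
Target odds = (5/6)/(1/6) = 5.
Required Bayes factor = 5 ÷ 0.125 = 40.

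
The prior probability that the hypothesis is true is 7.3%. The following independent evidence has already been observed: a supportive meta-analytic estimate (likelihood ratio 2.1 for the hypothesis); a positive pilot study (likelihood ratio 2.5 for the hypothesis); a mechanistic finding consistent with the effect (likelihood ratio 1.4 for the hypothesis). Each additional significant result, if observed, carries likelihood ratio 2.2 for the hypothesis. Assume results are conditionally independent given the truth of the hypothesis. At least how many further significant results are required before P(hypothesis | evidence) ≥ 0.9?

Prior odds = 0.073/0.927 = 73/927.
Combined Bayes factor of the evidence already in hand = 2.1 × 2.5 × 1.4 = 7.35.
Odds after that evidence = (73/927) × 7.35 = 3577/6180.
Target odds = 0.9/0.1 = 9.
Need 2.2ⁿ ≥ 9 ÷ (3577/6180) = 55620/3577.
2.2³ = 10.648 falls short of 55620/3577 but 2.2⁴ = 23.4256 reaches it, so n = 4.

4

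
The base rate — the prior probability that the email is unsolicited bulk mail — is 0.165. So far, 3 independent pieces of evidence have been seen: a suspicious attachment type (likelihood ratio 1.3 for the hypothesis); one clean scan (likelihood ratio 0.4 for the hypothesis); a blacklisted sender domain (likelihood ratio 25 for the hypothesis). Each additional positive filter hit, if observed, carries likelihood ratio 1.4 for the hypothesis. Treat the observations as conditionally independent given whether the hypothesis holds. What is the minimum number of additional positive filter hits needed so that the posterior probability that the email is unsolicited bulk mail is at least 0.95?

Prior odds = 0.165/0.835 = 33/167.
Combined Bayes factor of the evidence already in hand = 1.3 × 0.4 × 25 = 13.
Odds after that evidence = (33/167) × 13 = 429/167.
Target odds = 0.95/0.05 = 19.
Need 1.4ⁿ ≥ 19 ÷ (429/167) = 3173/429.
1.4⁵ = 5.37824 falls short of 3173/429 but 1.4⁶ = 117649/15625 reaches it, so n = 6.

6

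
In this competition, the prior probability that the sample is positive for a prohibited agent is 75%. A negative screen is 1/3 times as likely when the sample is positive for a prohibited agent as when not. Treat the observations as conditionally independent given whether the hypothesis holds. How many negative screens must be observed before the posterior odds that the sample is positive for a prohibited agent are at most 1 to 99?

Prior odds: 0.75 ÷ 0.25 = 3.
Likelihood ratio per negative screen = 1/3.
Target odds = 1/99.
Require (1/3)ⁿ ≤ 1/99 ÷ 3 = 1/297.
(1/3)⁵ = 1/243 is still above 1/297 but (1/3)⁶ = 1/729 is at or below it, so n = 6.

6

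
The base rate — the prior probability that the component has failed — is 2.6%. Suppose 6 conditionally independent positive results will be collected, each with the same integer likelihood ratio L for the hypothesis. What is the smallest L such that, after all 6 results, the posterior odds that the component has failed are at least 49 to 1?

Prior odds = 0.026/0.974 = 13/487.
Target odds = 49.
Need L⁶ ≥ 49 ÷ (13/487) = 23863/13.
3⁶ = 729 < 23863/13 ≤ 4096 = 4⁶, so L = 4.

4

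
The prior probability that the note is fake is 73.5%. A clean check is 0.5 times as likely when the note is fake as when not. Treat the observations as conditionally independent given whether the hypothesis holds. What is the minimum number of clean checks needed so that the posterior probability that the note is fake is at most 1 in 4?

4

Prior odds: 0.735 ÷ 0.265 = 147/53.
Likelihood ratio per clean check = 0.5.
Target odds: 0.25 ÷ 0.75 = 1/3.
Need (147/53) × 0.5ⁿ ≤ 1/3, i.e. 0.5ⁿ ≤ 53/441.
0.5³ = 0.125 is still above 53/441 but 0.5⁴ = 0.0625 is at or below it, so n = 4.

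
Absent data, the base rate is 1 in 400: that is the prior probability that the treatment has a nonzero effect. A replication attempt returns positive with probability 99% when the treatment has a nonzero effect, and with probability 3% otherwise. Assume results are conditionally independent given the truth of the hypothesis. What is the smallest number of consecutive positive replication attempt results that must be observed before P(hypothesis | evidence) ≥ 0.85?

Prior odds = 0.0025/0.9975 = 1/399.
Likelihood ratio of a positive result = 0.99/0.03 = 33.
Target posterior odds = 0.85/0.15 = 17/3.
Need (1/399) × 33ⁿ ≥ 17/3, i.e. 33ⁿ ≥ 2261.
33² = 1089 falls short of 2261 but 33³ = 35937 reaches it, so n = 3.

3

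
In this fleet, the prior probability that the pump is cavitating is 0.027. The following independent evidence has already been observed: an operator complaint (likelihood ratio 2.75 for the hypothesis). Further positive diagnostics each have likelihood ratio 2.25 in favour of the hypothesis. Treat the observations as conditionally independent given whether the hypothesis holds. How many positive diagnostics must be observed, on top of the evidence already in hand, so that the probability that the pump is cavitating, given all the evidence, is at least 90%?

Prior odds = 0.027/0.973 = 27/973.
Bayes factor of the evidence already in hand = 2.75.
Odds after that evidence = (27/973) × 2.75 = 297/3892.
Target odds = 0.9/0.1 = 9.
Need 2.25ⁿ ≥ 9 ÷ (297/3892) = 3892/33.
2.25⁵ = 59049/1024 falls short of 3892/33 but 2.25⁶ = 531441/4096 reaches it, so n = 6.

6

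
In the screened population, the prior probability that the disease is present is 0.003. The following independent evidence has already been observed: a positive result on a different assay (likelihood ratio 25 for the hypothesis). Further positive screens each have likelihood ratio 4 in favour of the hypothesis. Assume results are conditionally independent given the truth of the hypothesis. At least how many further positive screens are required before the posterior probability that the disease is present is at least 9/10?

4

Prior odds = 0.003/0.997 = 3/997.
Bayes factor of the evidence already in hand = 25.
Odds after that evidence = (3/997) × 25 = 75/997.
Target odds = 0.9/0.1 = 9.
Need 4ⁿ ≥ 9 ÷ (75/997) = 119.64.
4³ = 64 falls short of 119.64 but 4⁴ = 256 reaches it, so n = 4.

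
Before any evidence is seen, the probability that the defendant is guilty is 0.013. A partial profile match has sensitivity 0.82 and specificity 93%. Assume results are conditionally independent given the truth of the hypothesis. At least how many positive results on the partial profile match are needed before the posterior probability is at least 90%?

Prior odds: 0.013 ÷ 0.987 = 13/987.
False-positive rate = 1 − 0.93 = 0.07; likelihood ratio of a positive = 0.82/0.07 = 82/7.
Target posterior odds = 0.9/0.1 = 9.
Need (13/987) × (82/7)ⁿ ≥ 9, i.e. (82/7)ⁿ ≥ 8883/13.
(82/7)² = 6724/49 falls short of 8883/13 but (82/7)³ = 551368/343 reaches it, so n = 3.

3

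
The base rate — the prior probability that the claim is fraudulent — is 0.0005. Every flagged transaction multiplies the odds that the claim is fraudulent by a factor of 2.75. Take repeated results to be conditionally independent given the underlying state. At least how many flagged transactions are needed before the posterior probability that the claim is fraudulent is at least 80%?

9

Prior odds: 0.0005 ÷ 0.9995 = 1/1999.
Likelihood ratio per flagged transaction = 2.75.
Target odds: 0.8 ÷ 0.2 = 4.
Need (1/1999) × 2.75ⁿ ≥ 4, i.e. 2.75ⁿ ≥ 7996.
2.75⁸ = 214358881/65536 falls short of 7996 but 2.75⁹ ≈8994.86 reaches it, so n = 9.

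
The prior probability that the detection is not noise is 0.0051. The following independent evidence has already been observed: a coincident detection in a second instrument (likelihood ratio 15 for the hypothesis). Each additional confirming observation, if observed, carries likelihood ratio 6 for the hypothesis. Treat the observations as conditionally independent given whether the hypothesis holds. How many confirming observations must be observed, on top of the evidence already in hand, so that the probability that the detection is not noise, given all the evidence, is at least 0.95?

4

Prior odds = 0.0051/0.9949 = 51/9949.
Bayes factor of the evidence already in hand = 15.
Odds after that evidence = (51/9949) × 15 = 765/9949.
Target odds = 0.95/0.05 = 19.
Need 6ⁿ ≥ 19 ÷ (765/9949) = 189031/765.
6³ = 216 falls short of 189031/765 but 6⁴ = 1296 reaches it, so n = 4.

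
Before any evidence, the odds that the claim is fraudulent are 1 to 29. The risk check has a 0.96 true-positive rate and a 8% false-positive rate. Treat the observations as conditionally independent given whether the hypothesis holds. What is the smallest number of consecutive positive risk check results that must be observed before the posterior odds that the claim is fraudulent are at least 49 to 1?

3

Prior odds = 1/29.
Likelihood ratio of a positive result = 0.96/0.08 = 12.
Target odds = 49.
Need (1/29) × 12ⁿ ≥ 49, i.e. 12ⁿ ≥ 1421.
12² = 144 falls short of 1421 but 12³ = 1728 reaches it, so n = 3.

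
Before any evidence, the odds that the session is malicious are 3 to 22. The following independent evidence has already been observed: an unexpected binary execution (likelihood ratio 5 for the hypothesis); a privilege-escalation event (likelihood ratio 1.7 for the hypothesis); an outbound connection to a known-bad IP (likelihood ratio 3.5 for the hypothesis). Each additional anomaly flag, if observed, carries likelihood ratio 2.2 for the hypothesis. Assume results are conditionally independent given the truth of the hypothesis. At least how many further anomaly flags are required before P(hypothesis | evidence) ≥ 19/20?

2

Prior odds = 3/22.
Combined Bayes factor of the evidence already in hand = 5 × 1.7 × 3.5 = 29.75.
Odds after that evidence = (3/22) × 29.75 = 357/88.
Target odds = 0.95/0.05 = 19.
Need 2.2ⁿ ≥ 19 ÷ (357/88) = 1672/357.
2.2¹ = 2.2 falls short of 1672/357 but 2.2² = 4.84 reaches it, so n = 2.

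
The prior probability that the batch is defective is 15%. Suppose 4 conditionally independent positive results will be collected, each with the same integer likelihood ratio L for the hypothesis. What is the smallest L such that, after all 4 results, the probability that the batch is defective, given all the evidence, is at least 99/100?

5

Prior odds = 0.15/0.85 = 3/17.
Target odds = 0.99/0.01 = 99.
Need L⁴ ≥ 99 ÷ (3/17) = 561.
4⁴ = 256 < 561 ≤ 625 = 5⁴, so L = 5.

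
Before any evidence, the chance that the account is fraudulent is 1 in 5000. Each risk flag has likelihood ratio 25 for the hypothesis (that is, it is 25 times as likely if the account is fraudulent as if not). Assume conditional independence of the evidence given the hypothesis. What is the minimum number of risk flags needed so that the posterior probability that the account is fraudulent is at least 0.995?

Prior odds: 0.0002 ÷ 0.9998 = 1/4999.
Likelihood ratio per risk flag = 25.
Target posterior odds = 0.995/0.005 = 199.
Need (1/4999) × 25ⁿ ≥ 199, i.e. 25ⁿ ≥ 994801.
25⁴ = 390625 falls short of 994801 but 25⁵ = 9765625 reaches it, so n = 5.

5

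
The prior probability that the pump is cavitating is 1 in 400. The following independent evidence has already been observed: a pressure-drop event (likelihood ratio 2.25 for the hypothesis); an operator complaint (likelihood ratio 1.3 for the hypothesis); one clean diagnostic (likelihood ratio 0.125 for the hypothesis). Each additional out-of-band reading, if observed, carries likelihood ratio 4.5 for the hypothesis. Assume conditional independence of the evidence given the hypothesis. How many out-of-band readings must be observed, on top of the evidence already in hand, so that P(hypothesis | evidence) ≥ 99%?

Prior odds = 0.0025/0.9975 = 1/399.
Combined Bayes factor of the evidence already in hand = 2.25 × 1.3 × 0.125 = 0.365625.
Odds after that evidence = (1/399) × 0.365625 = 39/42560.
Target odds = 0.99/0.01 = 99.
Need 4.5ⁿ ≥ 99 ÷ (39/42560) = 1404480/13.
4.5⁷ = 4782969/128 falls short of 1404480/13 but 4.5⁸ = 43046721/256 reaches it, so n = 8.

8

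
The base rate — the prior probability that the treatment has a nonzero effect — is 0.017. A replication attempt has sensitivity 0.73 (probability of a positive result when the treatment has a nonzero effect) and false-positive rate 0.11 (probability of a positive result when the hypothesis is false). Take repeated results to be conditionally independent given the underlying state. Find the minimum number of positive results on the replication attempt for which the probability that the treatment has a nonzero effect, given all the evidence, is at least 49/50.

Prior odds = 0.017/0.983 = 17/983.
Likelihood ratio of a positive result = 0.73/0.11 = 73/11.
Target posterior odds = 0.98/0.02 = 49.
Require (73/11)ⁿ ≥ 49 ÷ (17/983) = 48167/17.
(73/11)⁴ = 28398241/14641 falls short of 48167/17 but (73/11)⁵ ≈12872.1 reaches it, so n = 5.

5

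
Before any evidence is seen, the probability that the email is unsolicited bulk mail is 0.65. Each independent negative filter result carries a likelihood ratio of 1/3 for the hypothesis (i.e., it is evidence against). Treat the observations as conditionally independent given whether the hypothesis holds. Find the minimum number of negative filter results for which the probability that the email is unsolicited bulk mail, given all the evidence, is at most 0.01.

Prior odds = 0.65/0.35 = 13/7.
Likelihood ratio per negative filter result = 1/3.
Target odds: 0.01 ÷ 0.99 = 1/99.
Require (1/3)ⁿ ≤ 1/99 ÷ (13/7) = 7/1287.
(1/3)⁴ = 1/81 is still above 7/1287 but (1/3)⁵ = 1/243 is at or below it, so n = 5.

5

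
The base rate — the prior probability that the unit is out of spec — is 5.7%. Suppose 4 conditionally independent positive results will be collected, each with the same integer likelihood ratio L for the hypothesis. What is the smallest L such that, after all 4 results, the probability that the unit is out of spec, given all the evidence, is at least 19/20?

Prior odds = 0.057/0.943 = 57/943.
Target odds = 0.95/0.05 = 19.
Need L⁴ ≥ 19 ÷ (57/943) = 943/3.
4⁴ = 256 < 943/3 ≤ 625 = 5⁴, so L = 5.

5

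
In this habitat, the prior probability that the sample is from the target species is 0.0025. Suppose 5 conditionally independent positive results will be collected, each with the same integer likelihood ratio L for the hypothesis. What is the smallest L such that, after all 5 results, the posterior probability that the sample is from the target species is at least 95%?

6

Prior odds = 0.0025/0.9975 = 1/399.
Target odds = 0.95/0.05 = 19.
Need L⁵ ≥ 19 ÷ (1/399) = 7581.
5⁵ = 3125 < 7581 ≤ 7776 = 6⁵, so L = 6.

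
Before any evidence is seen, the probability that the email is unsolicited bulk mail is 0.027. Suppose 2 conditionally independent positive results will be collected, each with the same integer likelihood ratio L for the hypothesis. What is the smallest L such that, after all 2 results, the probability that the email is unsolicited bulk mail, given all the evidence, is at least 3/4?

11

Prior odds = 0.027/0.973 = 27/973.
Target odds = 0.75/0.25 = 3.
Need L² ≥ 3 ÷ (27/973) = 973/9.
10² = 100 < 973/9 ≤ 121 = 11², so L = 11.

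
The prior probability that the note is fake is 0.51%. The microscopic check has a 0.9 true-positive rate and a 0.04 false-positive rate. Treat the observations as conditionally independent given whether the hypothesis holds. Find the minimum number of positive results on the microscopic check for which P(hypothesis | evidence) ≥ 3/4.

3

Prior odds: 0.0051 ÷ 0.9949 = 51/9949.
Likelihood ratio of a positive result = 0.9/0.04 = 22.5.
Target odds: 0.75 ÷ 0.25 = 3.
Require 22.5ⁿ ≥ 3 ÷ (51/9949) = 9949/17.
22.5² = 506.25 falls short of 9949/17 but 22.5³ = 11390.625 reaches it, so n = 3.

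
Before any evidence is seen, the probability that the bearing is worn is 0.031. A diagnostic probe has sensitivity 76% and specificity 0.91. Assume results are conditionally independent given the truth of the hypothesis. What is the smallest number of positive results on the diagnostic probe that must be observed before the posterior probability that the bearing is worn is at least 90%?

Prior odds: 0.031 ÷ 0.969 = 31/969.
False-positive rate = 1 − 0.91 = 0.09; likelihood ratio of a positive = 0.76/0.09 = 76/9.
Target posterior odds = 0.9/0.1 = 9.
Need (31/969) × (76/9)ⁿ ≥ 9, i.e. (76/9)ⁿ ≥ 8721/31.
(76/9)² = 5776/81 falls short of 8721/31 but (76/9)³ = 438976/729 reaches it, so n = 3.

3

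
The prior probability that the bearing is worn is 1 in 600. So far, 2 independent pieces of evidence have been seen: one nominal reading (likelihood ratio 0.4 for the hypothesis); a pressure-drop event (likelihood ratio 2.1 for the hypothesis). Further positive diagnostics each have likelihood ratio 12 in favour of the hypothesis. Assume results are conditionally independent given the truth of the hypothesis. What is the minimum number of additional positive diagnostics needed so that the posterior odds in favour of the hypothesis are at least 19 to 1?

Prior odds = (1/600)/(599/600) = 1/599.
Combined Bayes factor of the evidence already in hand = 0.4 × 2.1 = 0.84.
Odds after that evidence = (1/599) × 0.84 = 21/14975.
Target odds = 19.
Need 12ⁿ ≥ 19 ÷ (21/14975) = 284525/21.
12³ = 1728 falls short of 284525/21 but 12⁴ = 20736 reaches it, so n = 4.

4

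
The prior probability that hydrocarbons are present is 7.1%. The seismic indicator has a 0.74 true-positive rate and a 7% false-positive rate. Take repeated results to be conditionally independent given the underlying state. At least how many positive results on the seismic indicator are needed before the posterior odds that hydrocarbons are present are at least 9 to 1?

3

Prior odds = 0.071/0.929 = 71/929.
Likelihood ratio of a positive result = 0.74/0.07 = 74/7.
Target odds = 9.
Require (74/7)ⁿ ≥ 9 ÷ (71/929) = 8361/71.
(74/7)² = 5476/49 falls short of 8361/71 but (74/7)³ = 405224/343 reaches it, so n = 3.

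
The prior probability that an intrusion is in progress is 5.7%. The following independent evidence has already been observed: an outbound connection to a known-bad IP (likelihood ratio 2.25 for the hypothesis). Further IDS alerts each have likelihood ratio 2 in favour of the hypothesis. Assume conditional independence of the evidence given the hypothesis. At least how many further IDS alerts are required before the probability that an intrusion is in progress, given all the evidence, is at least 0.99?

10

Prior odds = 0.057/0.943 = 57/943.
Bayes factor of the evidence already in hand = 2.25.
Odds after that evidence = (57/943) × 2.25 = 513/3772.
Target odds = 0.99/0.01 = 99.
Need 2ⁿ ≥ 99 ÷ (513/3772) = 41492/57.
2⁹ = 512 falls short of 41492/57 but 2¹⁰ = 1024 reaches it, so n = 10.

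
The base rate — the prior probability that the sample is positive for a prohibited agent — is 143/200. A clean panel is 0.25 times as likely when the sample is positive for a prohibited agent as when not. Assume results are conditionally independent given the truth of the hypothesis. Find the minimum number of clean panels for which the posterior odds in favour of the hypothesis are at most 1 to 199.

5

Prior odds: 0.715 ÷ 0.285 = 143/57.
Likelihood ratio per clean panel = 0.25.
Target odds = 1/199.
Require 0.25ⁿ ≤ 1/199 ÷ (143/57) = 57/28457.
0.25⁴ = 0.00390625 is still above 57/28457 but 0.25⁵ = 1/1024 is at or below it, so n = 5.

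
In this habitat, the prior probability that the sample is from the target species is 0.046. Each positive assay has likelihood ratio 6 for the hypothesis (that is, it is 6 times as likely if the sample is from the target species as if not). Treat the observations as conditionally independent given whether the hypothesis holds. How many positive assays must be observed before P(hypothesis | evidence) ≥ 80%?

Prior odds = 0.046/0.954 = 23/477.
Likelihood ratio per positive assay = 6.
Target posterior odds = 0.8/0.2 = 4.
Need (23/477) × 6ⁿ ≥ 4, i.e. 6ⁿ ≥ 1908/23.
6² = 36 falls short of 1908/23 but 6³ = 216 reaches it, so n = 3.

3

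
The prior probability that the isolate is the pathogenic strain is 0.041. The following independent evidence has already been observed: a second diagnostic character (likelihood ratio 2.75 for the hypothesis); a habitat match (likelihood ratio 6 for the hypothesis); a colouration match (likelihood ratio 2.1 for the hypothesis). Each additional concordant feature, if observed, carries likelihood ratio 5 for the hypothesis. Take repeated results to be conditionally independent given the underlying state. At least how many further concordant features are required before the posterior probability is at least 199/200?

Prior odds = 0.041/0.959 = 41/959.
Combined Bayes factor of the evidence already in hand = 2.75 × 6 × 2.1 = 34.65.
Odds after that evidence = (41/959) × 34.65 = 4059/2740.
Target odds = 0.995/0.005 = 199.
Need 5ⁿ ≥ 199 ÷ (4059/2740) = 545260/4059.
5³ = 125 falls short of 545260/4059 but 5⁴ = 625 reaches it, so n = 4.

4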